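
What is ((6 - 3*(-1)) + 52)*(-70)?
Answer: -4270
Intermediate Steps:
((6 - 3*(-1)) + 52)*(-70) = ((6 + 3) + 52)*(-70) = (9 + 52)*(-70) = 61*(-70) = -4270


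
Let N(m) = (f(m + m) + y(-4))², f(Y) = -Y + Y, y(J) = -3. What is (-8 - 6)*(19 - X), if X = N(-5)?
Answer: -140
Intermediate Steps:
f(Y) = 0
N(m) = 9 (N(m) = (0 - 3)² = (-3)² = 9)
X = 9
(-8 - 6)*(19 - X) = (-8 - 6)*(19 - 1*9) = -14*(19 - 9) = -14*10 = -140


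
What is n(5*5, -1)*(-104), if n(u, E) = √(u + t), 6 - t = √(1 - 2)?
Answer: -104*√(31 - I) ≈ -579.12 + 9.3383*I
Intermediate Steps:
t = 6 - I (t = 6 - √(1 - 2) = 6 - √(-1) = 6 - I ≈ 6.0 - 1.0*I)
n(u, E) = √(6 + u - I) (n(u, E) = √(u + (6 - I)) = √(6 + u - I))
n(5*5, -1)*(-104) = √(6 + 5*5 - I)*(-104) = √(6 + 25 - I)*(-104) = √(31 - I)*(-104) = -104*√(31 - I)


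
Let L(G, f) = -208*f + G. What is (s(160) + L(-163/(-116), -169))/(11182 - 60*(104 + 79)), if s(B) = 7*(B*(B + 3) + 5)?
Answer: 25258815/23432 ≈ 1078.0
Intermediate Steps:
L(G, f) = G - 208*f
s(B) = 35 + 7*B*(3 + B) (s(B) = 7*(B*(3 + B) + 5) = 7*(5 + B*(3 + B)) = 35 + 7*B*(3 + B))
(s(160) + L(-163/(-116), -169))/(11182 - 60*(104 + 79)) = ((35 + 7*160² + 21*160) + (-163/(-116) - 208*(-169)))/(11182 - 60*(104 + 79)) = ((35 + 7*25600 + 3360) + (-163*(-1/116) + 35152))/(11182 - 60*183) = ((35 + 179200 + 3360) + (163/116 + 35152))/(11182 - 10980) = (182595 + 4077795/116)/202 = (25258815/116)*(1/202) = 25258815/23432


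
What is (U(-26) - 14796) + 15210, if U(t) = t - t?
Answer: 414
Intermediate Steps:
U(t) = 0
(U(-26) - 14796) + 15210 = (0 - 14796) + 15210 = -14796 + 15210 = 414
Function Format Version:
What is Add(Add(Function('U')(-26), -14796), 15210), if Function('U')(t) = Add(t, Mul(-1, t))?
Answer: 414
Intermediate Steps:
Function('U')(t) = 0
Add(Add(Function('U')(-26), -14796), 15210) = Add(Add(0, -14796), 15210) = Add(-14796, 15210) = 414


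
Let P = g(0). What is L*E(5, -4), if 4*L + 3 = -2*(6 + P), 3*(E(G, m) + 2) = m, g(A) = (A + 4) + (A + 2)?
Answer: 45/2 ≈ 22.500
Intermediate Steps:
g(A) = 6 + 2*A (g(A) = (4 + A) + (2 + A) = 6 + 2*A)
P = 6 (P = 6 + 2*0 = 6 + 0 = 6)
E(G, m) = -2 + m/3
L = -27/4 (L = -¾ + (-2*(6 + 6))/4 = -¾ + (-2*12)/4 = -¾ + (¼)*(-24) = -¾ - 6 = -27/4 ≈ -6.7500)
L*E(5, -4) = -27*(-2 + (⅓)*(-4))/4 = -27*(-2 - 4/3)/4 = -27/4*(-10/3) = 45/2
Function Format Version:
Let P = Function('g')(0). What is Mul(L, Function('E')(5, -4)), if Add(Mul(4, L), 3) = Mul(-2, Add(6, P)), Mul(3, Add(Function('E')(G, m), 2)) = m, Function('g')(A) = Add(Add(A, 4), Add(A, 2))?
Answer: Rational(45, 2) ≈ 22.500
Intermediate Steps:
Function('g')(A) = Add(6, Mul(2, A)) (Function('g')(A) = Add(Add(4, A), Add(2, A)) = Add(6, Mul(2, A)))
P = 6 (P = Add(6, Mul(2, 0)) = Add(6, 0) = 6)
Function('E')(G, m) = Add(-2, Mul(Rational(1, 3), m))
L = Rational(-27, 4) (L = Add(Rational(-3, 4), Mul(Rational(1, 4), Mul(-2, Add(6, 6)))) = Add(Rational(-3, 4), Mul(Rational(1, 4), Mul(-2, 12))) = Add(Rational(-3, 4), Mul(Rational(1, 4), -24)) = Add(Rational(-3, 4), -6) = Rational(-27, 4) ≈ -6.7500)
Mul(L, Function('E')(5, -4)) = Mul(Rational(-27, 4), Add(-2, Mul(Rational(1, 3), -4))) = Mul(Rational(-27, 4), Add(-2, Rational(-4, 3))) = Mul(Rational(-27, 4), Rational(-10, 3)) = Rational(45, 2)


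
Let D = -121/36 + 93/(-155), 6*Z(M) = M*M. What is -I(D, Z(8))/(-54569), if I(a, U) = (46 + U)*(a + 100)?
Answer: 293879/2946726 ≈ 0.099731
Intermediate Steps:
Z(M) = M²/6 (Z(M) = (M*M)/6 = M²/6)
D = -713/180 (D = -121*1/36 + 93*(-1/155) = -121/36 - ⅗ = -713/180 ≈ -3.9611)
I(a, U) = (46 + U)*(100 + a)
-I(D, Z(8))/(-54569) = -(4600 + 46*(-713/180) + 100*((⅙)*8²) + ((⅙)*8²)*(-713/180))/(-54569) = -(4600 - 16399/90 + 100*((⅙)*64) + ((⅙)*64)*(-713/180))*(-1)/54569 = -(4600 - 16399/90 + 100*(32/3) + (32/3)*(-713/180))*(-1)/54569 = -(4600 - 16399/90 + 3200/3 - 5704/135)*(-1)/54569 = -293879*(-1)/(54*54569) = -1*(-293879/2946726) = 293879/2946726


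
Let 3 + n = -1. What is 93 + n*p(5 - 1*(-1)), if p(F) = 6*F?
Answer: -51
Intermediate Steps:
n = -4 (n = -3 - 1 = -4)
93 + n*p(5 - 1*(-1)) = 93 - 24*(5 - 1*(-1)) = 93 - 24*(5 + 1) = 93 - 24*6 = 93 - 4*36 = 93 - 144 = -51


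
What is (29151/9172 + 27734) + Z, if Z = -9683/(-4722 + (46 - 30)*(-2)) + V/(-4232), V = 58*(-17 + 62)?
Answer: 79978530532266/2883293869 ≈ 27739.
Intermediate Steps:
V = 2610 (V = 58*45 = 2610)
Z = 7142629/5029732 (Z = -9683/(-4722 + (46 - 30)*(-2)) + 2610/(-4232) = -9683/(-4722 + 16*(-2)) + 2610*(-1/4232) = -9683/(-4722 - 32) - 1305/2116 = -9683/(-4754) - 1305/2116 = -9683*(-1/4754) - 1305/2116 = 9683/4754 - 1305/2116 = 7142629/5029732 ≈ 1.4201)
(29151/9172 + 27734) + Z = (29151/9172 + 27734) + 7142629/5029732 = 254405399/9172 + 7142629/5029732 = 79978530532266/2883293869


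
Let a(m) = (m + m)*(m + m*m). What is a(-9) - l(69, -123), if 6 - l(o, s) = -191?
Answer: -1493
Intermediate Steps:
l(o, s) = 197 (l(o, s) = 6 - 1*(-191) = 6 + 191 = 197)
a(m) = 2*m*(m + m**2) (a(m) = (2*m)*(m + m**2) = 2*m*(m + m**2))
a(-9) - l(69, -123) = 2*(-9)**2*(1 - 9) - 1*197 = 2*81*(-8) - 197 = -1296 - 197 = -1493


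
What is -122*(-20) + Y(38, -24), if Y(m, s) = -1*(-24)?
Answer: 2464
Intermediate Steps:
Y(m, s) = 24
-122*(-20) + Y(38, -24) = -122*(-20) + 24 = 2440 + 24 = 2464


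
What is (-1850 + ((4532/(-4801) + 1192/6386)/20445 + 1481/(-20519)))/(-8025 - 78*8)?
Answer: 9117003043793891/42621557540847267 ≈ 0.21391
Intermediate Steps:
(-1850 + ((4532/(-4801) + 1192/6386)/20445 + 1481/(-20519)))/(-8025 - 78*8) = (-1850 + ((4532*(-1/4801) + 1192*(1/6386))*(1/20445) + 1481*(-1/20519)))/(-8025 - 624) = (-1850 + ((-4532/4801 + 596/3193)*(1/20445) - 1481/20519))/(-8649) = (-1850 + (-11609280/15329593*1/20445 - 1481/20519))*(-1/8649) = (-1850 + (-26688/720490871 - 1481/20519))*(-1/8649) = (-1850 - 1067594591023/14783752182049)*(-1/8649) = -27351009131381673/14783752182049*(-1/8649) = 9117003043793891/42621557540847267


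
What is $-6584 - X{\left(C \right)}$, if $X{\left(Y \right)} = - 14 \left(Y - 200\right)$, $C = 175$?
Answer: $-6934$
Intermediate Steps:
$X{\left(Y \right)} = 2800 - 14 Y$ ($X{\left(Y \right)} = - 14 \left(-200 + Y\right) = 2800 - 14 Y$)
$-6584 - X{\left(C \right)} = -6584 - \left(2800 - 2450\right) = -6584 - 350 = -6934$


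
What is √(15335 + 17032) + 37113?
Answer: 37113 + √32367 ≈ 37293.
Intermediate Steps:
√(15335 + 17032) + 37113 = √32367 + 37113 = 37113 + √32367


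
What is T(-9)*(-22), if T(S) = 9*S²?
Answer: -16038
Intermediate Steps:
T(-9)*(-22) = (9*(-9)²)*(-22) = (9*81)*(-22) = 729*(-22) = -16038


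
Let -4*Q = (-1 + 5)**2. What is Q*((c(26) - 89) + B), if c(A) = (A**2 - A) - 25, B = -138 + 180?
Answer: -2312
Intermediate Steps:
B = 42
c(A) = -25 + A**2 - A
Q = -4 (Q = -(-1 + 5)**2/4 = -1/4*4**2 = -1/4*16 = -4)
Q*((c(26) - 89) + B) = -4*(((-25 + 26**2 - 1*26) - 89) + 42) = -4*(((-25 + 676 - 26) - 89) + 42) = -4*((625 - 89) + 42) = -4*(536 + 42) = -4*578 = -2312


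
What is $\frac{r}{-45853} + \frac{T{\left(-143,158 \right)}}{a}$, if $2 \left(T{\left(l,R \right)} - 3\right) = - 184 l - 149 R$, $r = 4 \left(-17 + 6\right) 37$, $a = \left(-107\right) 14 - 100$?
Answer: $- \frac{30521210}{36636547} \approx -0.83308$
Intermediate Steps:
$a = -1598$ ($a = -1498 - 100 = -1598$)
$r = -1628$ ($r = 4 \left(-11\right) 37 = \left(-44\right) 37 = -1628$)
$T{\left(l,R \right)} = 3 - 92 l - \frac{149 R}{2}$ ($T{\left(l,R \right)} = 3 + \frac{- 184 l - 149 R}{2} = 3 - \left(92 l + \frac{149 R}{2}\right) = 3 - 92 l - \frac{149 R}{2}$)
$\frac{r}{-45853} + \frac{T{\left(-143,158 \right)}}{a} = - \frac{1628}{-45853} + \frac{3 - -13156 - 11771}{-1598} = \left(-1628\right) \left(- \frac{1}{45853}\right) + \left(3 + 13156 - 11771\right) \left(- \frac{1}{1598}\right) = \frac{1628}{45853} + 1388 \left(- \frac{1}{1598}\right) = \frac{1628}{45853} - \frac{694}{799} = - \frac{30521210}{36636547}$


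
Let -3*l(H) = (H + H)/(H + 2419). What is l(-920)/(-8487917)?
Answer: -1840/38170162749 ≈ -4.8205e-8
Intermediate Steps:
l(H) = -2*H/(3*(2419 + H)) (l(H) = -(H + H)/(3*(H + 2419)) = -2*H/(3*(2419 + H)))
l(-920)/(-8487917) = -2*(-920)/(7257 + 3*(-920))/(-8487917) = -2*(-920)/(7257 - 2760)*(-1/8487917) = -2*(-920)/4497*(-1/8487917) = -2*(-920)*1/4497*(-1/8487917) = (1840/4497)*(-1/8487917) = -1840/38170162749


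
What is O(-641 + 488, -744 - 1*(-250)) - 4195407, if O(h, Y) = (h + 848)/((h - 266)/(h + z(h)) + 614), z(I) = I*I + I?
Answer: -59511089651376/14184823 ≈ -4.1954e+6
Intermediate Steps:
z(I) = I + I² (z(I) = I² + I = I + I²)
O(h, Y) = (848 + h)/(614 + (-266 + h)/(h + h*(1 + h))) (O(h, Y) = (h + 848)/((h - 266)/(h + h*(1 + h)) + 614) = (848 + h)/((-266 + h)/(h + h*(1 + h)) + 614) = (848 + h)/(614 + (-266 + h)/(h + h*(1 + h))))
O(-641 + 488, -744 - 1*(-250)) - 4195407 = (-641 + 488)*(1696 + (-641 + 488)² + 850*(-641 + 488))/(-266 + 614*(-641 + 488)² + 1229*(-641 + 488)) - 4195407 = -153*(1696 + (-153)² + 850*(-153))/(-266 + 614*(-153)² + 1229*(-153)) - 4195407 = -153*(1696 + 23409 - 130050)/(-266 + 614*23409 - 188037) - 4195407 = -153*(-104945)/(-266 + 14373126 - 188037) - 4195407 = -153*(-104945)/14184823 - 4195407 = -153*1/14184823*(-104945) - 4195407 = 16056585/14184823 - 4195407 = -59511089651376/14184823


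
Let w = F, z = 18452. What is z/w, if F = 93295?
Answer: 18452/93295 ≈ 0.19778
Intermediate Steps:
w = 93295
z/w = 18452/93295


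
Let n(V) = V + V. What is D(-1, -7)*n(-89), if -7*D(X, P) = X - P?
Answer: 1068/7 ≈ 152.57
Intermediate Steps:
n(V) = 2*V
D(X, P) = -X/7 + P/7 (D(X, P) = -(X - P)/7 = -X/7 + P/7)
D(-1, -7)*n(-89) = (-⅐*(-1) + (⅐)*(-7))*(2*(-89)) = (⅐ - 1)*(-178) = -6/7*(-178) = 1068/7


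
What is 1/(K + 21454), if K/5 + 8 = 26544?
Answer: 1/154134 ≈ 6.4879e-6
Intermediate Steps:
K = 132680 (K = -40 + 5*26544 = -40 + 132720 = 132680)
1/(K + 21454) = 1/(132680 + 21454) = 1/154134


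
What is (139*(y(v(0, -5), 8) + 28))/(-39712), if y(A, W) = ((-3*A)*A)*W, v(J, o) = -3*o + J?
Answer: 10981/584 ≈ 18.803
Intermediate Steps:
v(J, o) = J - 3*o
y(A, W) = -3*W*A² (y(A, W) = (-3*A²)*W = -3*W*A²)
(139*(y(v(0, -5), 8) + 28))/(-39712) = (139*(-3*8*(0 - 3*(-5))² + 28))/(-39712) = (139*(-3*8*(0 + 15)² + 28))*(-1/39712) = (139*(-3*8*15² + 28))*(-1/39712) = (139*(-3*8*225 + 28))*(-1/39712) = (139*(-5400 + 28))*(-1/39712) = (139*(-5372))*(-1/39712) = -746708*(-1/39712) = 10981/584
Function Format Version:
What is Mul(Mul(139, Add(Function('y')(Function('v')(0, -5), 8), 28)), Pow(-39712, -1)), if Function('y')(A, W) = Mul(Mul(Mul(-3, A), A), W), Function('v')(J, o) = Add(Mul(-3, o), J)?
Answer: Rational(10981, 584) ≈ 18.803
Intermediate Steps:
Function('v')(J, o) = Add(J, Mul(-3, o))
Function('y')(A, W) = Mul(-3, W, Pow(A, 2)) (Function('y')(A, W) = Mul(Mul(-3, Pow(A, 2)), W) = Mul(-3, W, Pow(A, 2)))
Mul(Mul(139, Add(Function('y')(Function('v')(0, -5), 8), 28)), Pow(-39712, -1)) = Mul(Mul(139, Add(Mul(-3, 8, Pow(Add(0, Mul(-3, -5)), 2)), 28)), Pow(-39712, -1)) = Mul(Mul(139, Add(Mul(-3, 8, Pow(Add(0, 15), 2)), 28)), Rational(-1, 39712)) = Mul(Mul(139, Add(Mul(-3, 8, Pow(15, 2)), 28)), Rational(-1, 39712)) = Mul(Mul(139, Add(Mul(-3, 8, 225), 28)), Rational(-1, 39712)) = Mul(Mul(139, Add(-5400, 28)), Rational(-1, 39712)) = Mul(Mul(139, -5372), Rational(-1, 39712)) = Mul(-746708, Rational(-1, 39712)) = Rational(10981, 584)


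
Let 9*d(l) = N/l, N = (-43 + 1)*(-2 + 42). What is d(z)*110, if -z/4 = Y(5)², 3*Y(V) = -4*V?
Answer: 231/2 ≈ 115.50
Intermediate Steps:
Y(V) = -4*V/3 (Y(V) = (-4*V)/3 = -4*V/3)
z = -1600/9 (z = -4*(-4/3*5)² = -4*(-20/3)² = -4*400/9 = -1600/9 ≈ -177.78)
N = -1680 (N = -42*40 = -1680)
d(l) = -560/(3*l) (d(l) = (-1680/l)/9 = -560/(3*l))
d(z)*110 = -560/(3*(-1600/9))*110 = -560/3*(-9/1600)*110 = (21/20)*110 = 231/2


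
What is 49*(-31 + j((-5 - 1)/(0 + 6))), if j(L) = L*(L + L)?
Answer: -1421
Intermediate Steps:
j(L) = 2*L**2 (j(L) = L*(2*L) = 2*L**2)
49*(-31 + j((-5 - 1)/(0 + 6))) = 49*(-31 + 2*((-5 - 1)/(0 + 6))**2) = 49*(-31 + 2*(-6/6)**2) = 49*(-31 + 2*(-6*1/6)**2) = 49*(-31 + 2*(-1)**2) = 49*(-31 + 2*1) = 49*(-31 + 2) = 49*(-29) = -1421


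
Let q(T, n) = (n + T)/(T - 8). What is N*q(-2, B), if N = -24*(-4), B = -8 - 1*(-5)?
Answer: 48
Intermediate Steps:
B = -3 (B = -8 + 5 = -3)
N = 96
q(T, n) = (T + n)/(-8 + T)
N*q(-2, B) = 96*((-2 - 3)/(-8 - 2)) = 96*(-5/(-10)) = 96*(-1/10*(-5)) = 96*(1/2) = 48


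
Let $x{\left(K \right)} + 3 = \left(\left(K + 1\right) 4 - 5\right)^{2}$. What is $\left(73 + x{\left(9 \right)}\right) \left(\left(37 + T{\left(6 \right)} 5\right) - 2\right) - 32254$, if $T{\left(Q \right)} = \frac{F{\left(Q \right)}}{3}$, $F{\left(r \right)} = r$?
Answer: $26021$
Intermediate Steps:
$T{\left(Q \right)} = \frac{Q}{3}$
$x{\left(K \right)} = -3 + \left(-1 + 4 K\right)^{2}$ ($x{\left(K \right)} = -3 + \left(\left(K + 1\right) 4 - 5\right)^{2} = -3 + \left(\left(1 + K\right) 4 - 5\right)^{2} = -3 + \left(\left(4 + 4 K\right) - 5\right)^{2} = -3 + \left(-1 + 4 K\right)^{2}$)
$\left(73 + x{\left(9 \right)}\right) \left(\left(37 + T{\left(6 \right)} 5\right) - 2\right) - 32254 = \left(73 - \left(3 - \left(-1 + 4 \cdot 9\right)^{2}\right)\right) \left(\left(37 + \frac{1}{3} \cdot 6 \cdot 5\right) - 2\right) - 32254 = \left(73 - \left(3 - \left(-1 + 36\right)^{2}\right)\right) \left(\left(37 + 2 \cdot 5\right) - 2\right) - 32254 = \left(73 - \left(3 - 35^{2}\right)\right) \left(\left(37 + 10\right) - 2\right) - 32254 = \left(73 + \left(-3 + 1225\right)\right) \left(47 - 2\right) - 32254 = \left(73 + 1222\right) 45 - 32254 = 1295 \cdot 45 - 32254 = 58275 - 32254 = 26021$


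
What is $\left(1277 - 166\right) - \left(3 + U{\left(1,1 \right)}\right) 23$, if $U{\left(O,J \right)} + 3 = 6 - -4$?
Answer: $881$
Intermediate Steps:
$U{\left(O,J \right)} = 7$ ($U{\left(O,J \right)} = -3 + \left(6 - -4\right) = -3 + \left(6 + 4\right) = -3 + 10 = 7$)
$\left(1277 - 166\right) - \left(3 + U{\left(1,1 \right)}\right) 23 = \left(1277 - 166\right) - \left(3 + 7\right) 23 = 1111 - 10 \cdot 23 = 1111 - 230 = 881$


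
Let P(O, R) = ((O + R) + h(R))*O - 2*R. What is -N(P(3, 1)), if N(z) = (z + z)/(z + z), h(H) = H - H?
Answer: -1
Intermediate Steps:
h(H) = 0
P(O, R) = -2*R + O*(O + R) (P(O, R) = ((O + R) + 0)*O - 2*R = (O + R)*O - 2*R = O*(O + R) - 2*R = -2*R + O*(O + R))
N(z) = 1 (N(z) = (2*z)/((2*z)) = (2*z)*(1/(2*z)) = 1)
-N(P(3, 1)) = -1*1 = -1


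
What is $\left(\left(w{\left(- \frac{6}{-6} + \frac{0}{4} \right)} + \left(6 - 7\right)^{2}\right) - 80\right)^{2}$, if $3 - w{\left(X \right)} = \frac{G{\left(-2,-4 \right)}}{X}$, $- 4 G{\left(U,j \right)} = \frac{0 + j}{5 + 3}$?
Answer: $\frac{370881}{64} \approx 5795.0$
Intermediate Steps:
$G{\left(U,j \right)} = - \frac{j}{32}$ ($G{\left(U,j \right)} = - \frac{\left(0 + j\right) \frac{1}{5 + 3}}{4} = - \frac{j \frac{1}{8}}{4} = - \frac{\frac{1}{8} j}{4} = - \frac{j}{32}$)
$w{\left(X \right)} = 3 - \frac{1}{8 X}$ ($w{\left(X \right)} = 3 - \frac{\left(- \frac{1}{32}\right) \left(-4\right)}{X} = 3 - \frac{1}{8 X}$)
$\left(\left(w{\left(- \frac{6}{-6} + \frac{0}{4} \right)} + \left(6 - 7\right)^{2}\right) - 80\right)^{2} = \left(\left(\left(3 - \frac{1}{8 \left(- \frac{6}{-6} + \frac{0}{4}\right)}\right) + \left(6 - 7\right)^{2}\right) - 80\right)^{2} = \left(\left(\left(3 - \frac{1}{8 \left(\left(-6\right) \left(- \frac{1}{6}\right) + 0 \cdot \frac{1}{4}\right)}\right) + \left(-1\right)^{2}\right) - 80\right)^{2} = \left(\left(\left(3 - \frac{1}{8 \left(1 + 0\right)}\right) + 1\right) - 80\right)^{2} = \left(\left(\left(3 - \frac{1}{8 \cdot 1}\right) + 1\right) - 80\right)^{2} = \left(\left(\left(3 - \frac{1}{8}\right) + 1\right) - 80\right)^{2} = \left(\left(\frac{23}{8} + 1\right) - 80\right)^{2} = \left(\frac{31}{8} - 80\right)^{2} = \left(- \frac{609}{8}\right)^{2} = \frac{370881}{64}$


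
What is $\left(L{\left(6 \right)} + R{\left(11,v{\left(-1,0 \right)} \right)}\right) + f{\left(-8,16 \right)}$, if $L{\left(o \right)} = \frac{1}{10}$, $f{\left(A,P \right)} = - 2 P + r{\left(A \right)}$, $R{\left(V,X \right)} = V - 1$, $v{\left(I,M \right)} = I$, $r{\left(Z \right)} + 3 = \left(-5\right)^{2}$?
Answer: $\frac{1}{10} \approx 0.1$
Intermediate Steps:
$r{\left(Z \right)} = 22$ ($r{\left(Z \right)} = -3 + \left(-5\right)^{2} = -3 + 25 = 22$)
$R{\left(V,X \right)} = -1 + V$
$f{\left(A,P \right)} = 22 - 2 P$ ($f{\left(A,P \right)} = - 2 P + 22 = 22 - 2 P$)
$L{\left(o \right)} = \frac{1}{10}$
$\left(L{\left(6 \right)} + R{\left(11,v{\left(-1,0 \right)} \right)}\right) + f{\left(-8,16 \right)} = \left(\frac{1}{10} + \left(-1 + 11\right)\right) + \left(22 - 32\right) = \left(\frac{1}{10} + 10\right) + \left(22 - 32\right) = \frac{101}{10} - 10 = \frac{1}{10}$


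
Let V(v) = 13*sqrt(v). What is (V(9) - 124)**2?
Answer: 7225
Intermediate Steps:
(V(9) - 124)**2 = (13*sqrt(9) - 124)**2 = (13*3 - 124)**2 = (39 - 124)**2 = (-85)**2 = 7225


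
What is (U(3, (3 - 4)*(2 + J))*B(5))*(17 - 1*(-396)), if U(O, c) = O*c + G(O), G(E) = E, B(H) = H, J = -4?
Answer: 18585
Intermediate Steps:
U(O, c) = O + O*c (U(O, c) = O*c + O = O + O*c)
(U(3, (3 - 4)*(2 + J))*B(5))*(17 - 1*(-396)) = ((3*(1 + (3 - 4)*(2 - 4)))*5)*(17 - 1*(-396)) = ((3*(1 - 1*(-2)))*5)*(17 + 396) = ((3*(1 + 2))*5)*413 = ((3*3)*5)*413 = (9*5)*413 = 45*413 = 18585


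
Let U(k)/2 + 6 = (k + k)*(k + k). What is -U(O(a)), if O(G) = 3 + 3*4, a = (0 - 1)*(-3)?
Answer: -1788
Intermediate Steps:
a = 3 (a = -1*(-3) = 3)
O(G) = 15 (O(G) = 3 + 12 = 15)
U(k) = -12 + 8*k**2 (U(k) = -12 + 2*((k + k)*(k + k)) = -12 + 2*((2*k)*(2*k)) = -12 + 2*(4*k**2) = -12 + 8*k**2)
-U(O(a)) = -(-12 + 8*15**2) = -(-12 + 8*225) = -(-12 + 1800) = -1*1788 = -1788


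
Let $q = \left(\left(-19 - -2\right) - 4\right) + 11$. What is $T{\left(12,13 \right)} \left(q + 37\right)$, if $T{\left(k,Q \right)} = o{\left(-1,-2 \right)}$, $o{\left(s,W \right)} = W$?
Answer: $-54$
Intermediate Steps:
$T{\left(k,Q \right)} = -2$
$q = -10$ ($q = \left(\left(-19 + 2\right) - 4\right) + 11 = \left(-17 - 4\right) + 11 = -21 + 11 = -10$)
$T{\left(12,13 \right)} \left(q + 37\right) = - 2 \left(-10 + 37\right) = \left(-2\right) 27 = -54$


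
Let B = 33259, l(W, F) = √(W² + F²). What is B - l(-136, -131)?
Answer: 33259 - √35657 ≈ 33070.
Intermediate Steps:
l(W, F) = √(F² + W²)
B - l(-136, -131) = 33259 - √((-131)² + (-136)²) = 33259 - √(17161 + 18496) = 33259 - √35657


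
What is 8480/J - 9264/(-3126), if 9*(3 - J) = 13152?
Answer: -1299848/455875 ≈ -2.8513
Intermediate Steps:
J = -4375/3 (J = 3 - 1/9*13152 = 3 - 4384/3 = -4375/3 ≈ -1458.3)
8480/J - 9264/(-3126) = 8480/(-4375/3) - 9264/(-3126) = 8480*(-3/4375) - 9264*(-1/3126) = -5088/875 + 1544/521 = -1299848/455875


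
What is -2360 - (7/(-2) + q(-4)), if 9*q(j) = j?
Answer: -42409/18 ≈ -2356.1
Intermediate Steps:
q(j) = j/9
-2360 - (7/(-2) + q(-4)) = -2360 - (7/(-2) + (⅑)*(-4)) = -2360 - (-½*7 - 4/9) = -2360 - (-7/2 - 4/9) = -2360 - 1*(-71/18) = -2360 + 71/18 = -42409/18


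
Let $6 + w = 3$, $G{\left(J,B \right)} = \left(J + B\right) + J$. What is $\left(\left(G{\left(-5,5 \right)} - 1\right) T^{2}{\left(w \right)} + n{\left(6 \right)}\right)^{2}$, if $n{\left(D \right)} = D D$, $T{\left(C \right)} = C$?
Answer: $324$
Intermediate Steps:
$G{\left(J,B \right)} = B + 2 J$ ($G{\left(J,B \right)} = \left(B + J\right) + J = B + 2 J$)
$w = -3$ ($w = -6 + 3 = -3$)
$n{\left(D \right)} = D^{2}$
$\left(\left(G{\left(-5,5 \right)} - 1\right) T^{2}{\left(w \right)} + n{\left(6 \right)}\right)^{2} = \left(\left(\left(5 + 2 \left(-5\right)\right) - 1\right) \left(-3\right)^{2} + 6^{2}\right)^{2} = \left(\left(\left(5 - 10\right) - 1\right) 9 + 36\right)^{2} = \left(\left(-5 - 1\right) 9 + 36\right)^{2} = \left(\left(-6\right) 9 + 36\right)^{2} = \left(-54 + 36\right)^{2} = \left(-18\right)^{2} = 324$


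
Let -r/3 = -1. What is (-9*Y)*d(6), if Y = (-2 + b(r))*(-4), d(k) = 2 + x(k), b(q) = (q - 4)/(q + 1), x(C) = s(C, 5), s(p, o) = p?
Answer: -648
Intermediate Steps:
r = 3 (r = -3*(-1) = 3)
x(C) = C
b(q) = (-4 + q)/(1 + q)
d(k) = 2 + k
Y = 9 (Y = (-2 + (-4 + 3)/(1 + 3))*(-4) = (-2 - 1/4)*(-4) = -9/4*(-4) = 9)
(-9*Y)*d(6) = (-9*9)*(2 + 6) = -81*8 = -648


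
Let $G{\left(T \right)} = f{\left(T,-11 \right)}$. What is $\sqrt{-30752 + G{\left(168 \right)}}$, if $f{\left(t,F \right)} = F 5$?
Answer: $3 i \sqrt{3423} \approx 175.52 i$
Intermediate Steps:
$f{\left(t,F \right)} = 5 F$
$G{\left(T \right)} = -55$ ($G{\left(T \right)} = 5 \left(-11\right) = -55$)
$\sqrt{-30752 + G{\left(168 \right)}} = \sqrt{-30752 - 55} = \sqrt{-30807} = 3 i \sqrt{3423}$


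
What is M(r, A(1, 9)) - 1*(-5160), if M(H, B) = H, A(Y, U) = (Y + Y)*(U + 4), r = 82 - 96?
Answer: 5146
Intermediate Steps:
r = -14
A(Y, U) = 2*Y*(4 + U) (A(Y, U) = (2*Y)*(4 + U) = 2*Y*(4 + U))
M(r, A(1, 9)) - 1*(-5160) = -14 - 1*(-5160) = -14 + 5160 = 5146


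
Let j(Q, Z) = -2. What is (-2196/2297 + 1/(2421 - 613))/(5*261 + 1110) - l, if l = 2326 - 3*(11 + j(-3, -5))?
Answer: -23057679723031/10029437040 ≈ -2299.0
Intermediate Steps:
l = 2299 (l = 2326 - 3*(11 - 2) = 2326 - 3*9 = 2326 - 1*27 = 2326 - 27 = 2299)
(-2196/2297 + 1/(2421 - 613))/(5*261 + 1110) - l = (-2196/2297 + 1/(2421 - 613))/(5*261 + 1110) - 1*2299 = (-2196*1/2297 + 1/1808)/(1305 + 1110) - 2299 = (-2196/2297 + 1/1808)/2415 - 2299 = -3968071/4152976*1/2415 - 2299 = -3968071/10029437040 - 2299 = -23057679723031/10029437040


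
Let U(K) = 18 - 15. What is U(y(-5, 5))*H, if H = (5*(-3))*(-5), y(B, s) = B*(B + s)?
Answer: 225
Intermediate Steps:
U(K) = 3
H = 75 (H = -15*(-5) = 75)
U(y(-5, 5))*H = 3*75 = 225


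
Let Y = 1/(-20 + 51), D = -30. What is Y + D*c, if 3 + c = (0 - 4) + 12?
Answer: -4649/31 ≈ -149.97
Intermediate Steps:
Y = 1/31 ≈ 0.032258
c = 5 (c = -3 + ((0 - 4) + 12) = -3 + (-4 + 12) = -3 + 8 = 5)
Y + D*c = 1/31 - 30*5 = 1/31 - 150 = -4649/31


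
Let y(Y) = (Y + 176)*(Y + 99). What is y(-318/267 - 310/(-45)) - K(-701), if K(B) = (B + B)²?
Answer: -1248928070984/641601 ≈ -1.9466e+6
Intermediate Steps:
y(Y) = (99 + Y)*(176 + Y) (y(Y) = (176 + Y)*(99 + Y) = (99 + Y)*(176 + Y))
K(B) = 4*B² (K(B) = (2*B)² = 4*B²)
y(-318/267 - 310/(-45)) - K(-701) = (17424 + (-318/267 - 310/(-45))² + 275*(-318/267 - 310/(-45))) - 4*(-701)² = (17424 + (-318*1/267 - 310*(-1/45))² + 275*(-318*1/267 - 310*(-1/45))) - 4*491401 = (17424 + (-106/89 + 62/9)² + 275*(-106/89 + 62/9)) - 1*1965604 = (17424 + (4564/801)² + 275*(4564/801)) - 1965604 = (17424 + 20830096/641601 + 1255100/801) - 1965604 = 12205421020/641601 - 1965604 = -1248928070984/641601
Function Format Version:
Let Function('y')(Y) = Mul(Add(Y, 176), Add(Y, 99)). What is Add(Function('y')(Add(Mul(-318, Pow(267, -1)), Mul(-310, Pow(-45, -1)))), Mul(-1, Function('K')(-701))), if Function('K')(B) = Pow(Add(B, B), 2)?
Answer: Rational(-1248928070984, 641601) ≈ -1.9466e+6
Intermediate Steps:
Function('y')(Y) = Mul(Add(99, Y), Add(176, Y)) (Function('y')(Y) = Mul(Add(176, Y), Add(99, Y)) = Mul(Add(99, Y), Add(176, Y)))
Function('K')(B) = Mul(4, Pow(B, 2)) (Function('K')(B) = Pow(Mul(2, B), 2) = Mul(4, Pow(B, 2)))
Add(Function('y')(Add(Mul(-318, Pow(267, -1)), Mul(-310, Pow(-45, -1)))), Mul(-1, Function('K')(-701))) = Add(Add(17424, Pow(Add(Mul(-318, Pow(267, -1)), Mul(-310, Pow(-45, -1))), 2), Mul(275, Add(Mul(-318, Pow(267, -1)), Mul(-310, Pow(-45, -1))))), Mul(-1, Mul(4, Pow(-701, 2)))) = Add(Add(17424, Pow(Add(Mul(-318, Rational(1, 267)), Mul(-310, Rational(-1, 45))), 2), Mul(275, Add(Mul(-318, Rational(1, 267)), Mul(-310, Rational(-1, 45))))), Mul(-1, Mul(4, 491401))) = Add(Add(17424, Pow(Add(Rational(-106, 89), Rational(62, 9)), 2), Mul(275, Add(Rational(-106, 89), Rational(62, 9)))), Mul(-1, 1965604)) = Add(Add(17424, Pow(Rational(4564, 801), 2), Mul(275, Rational(4564, 801))), -1965604) = Add(Add(17424, Rational(20830096, 641601), Rational(1255100, 801)), -1965604) = Add(Rational(12205421020, 641601), -1965604) = Rational(-1248928070984, 641601)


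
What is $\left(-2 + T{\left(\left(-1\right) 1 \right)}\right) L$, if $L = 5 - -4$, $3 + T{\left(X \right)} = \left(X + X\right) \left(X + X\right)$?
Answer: $-9$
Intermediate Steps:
$T{\left(X \right)} = -3 + 4 X^{2}$ ($T{\left(X \right)} = -3 + \left(X + X\right) \left(X + X\right) = -3 + 2 X 2 X = -3 + 4 X^{2}$)
$L = 9$ ($L = 5 + 4 = 9$)
$\left(-2 + T{\left(\left(-1\right) 1 \right)}\right) L = \left(-2 - \left(3 - 4 \left(\left(-1\right) 1\right)^{2}\right)\right) 9 = \left(-2 - \left(3 - 4 \left(-1\right)^{2}\right)\right) 9 = \left(-2 + \left(-3 + 4 \cdot 1\right)\right) 9 = \left(-2 + \left(-3 + 4\right)\right) 9 = \left(-2 + 1\right) 9 = \left(-1\right) 9 = -9$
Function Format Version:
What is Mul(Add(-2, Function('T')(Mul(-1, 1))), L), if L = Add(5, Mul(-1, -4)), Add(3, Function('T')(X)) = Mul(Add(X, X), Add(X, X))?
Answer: -9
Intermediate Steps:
Function('T')(X) = Add(-3, Mul(4, Pow(X, 2))) (Function('T')(X) = Add(-3, Mul(Add(X, X), Add(X, X))) = Add(-3, Mul(Mul(2, X), Mul(2, X))) = Add(-3, Mul(4, Pow(X, 2))))
L = 9 (L = Add(5, 4) = 9)
Mul(Add(-2, Function('T')(Mul(-1, 1))), L) = Mul(Add(-2, Add(-3, Mul(4, Pow(Mul(-1, 1), 2)))), 9) = Mul(Add(-2, Add(-3, Mul(4, Pow(-1, 2)))), 9) = Mul(Add(-2, Add(-3, Mul(4, 1))), 9) = Mul(Add(-2, Add(-3, 4)), 9) = Mul(Add(-2, 1), 9) = Mul(-1, 9) = -9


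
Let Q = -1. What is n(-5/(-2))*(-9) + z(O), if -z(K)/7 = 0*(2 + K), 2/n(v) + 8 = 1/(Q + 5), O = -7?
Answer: 72/31 ≈ 2.3226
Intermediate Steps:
n(v) = -8/31 (n(v) = 2/(-8 + 1/(-1 + 5)) = 2/(-8 + 1/4) = 2/(-31/4) = 2*(-4/31) = -8/31)
z(K) = 0 (z(K) = -0*(2 + K) = -7*0 = 0)
n(-5/(-2))*(-9) + z(O) = -8/31*(-9) + 0 = 72/31 + 0 = 72/31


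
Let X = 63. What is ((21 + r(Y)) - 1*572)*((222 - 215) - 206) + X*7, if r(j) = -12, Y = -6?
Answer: 112478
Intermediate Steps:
((21 + r(Y)) - 1*572)*((222 - 215) - 206) + X*7 = ((21 - 12) - 1*572)*((222 - 215) - 206) + 63*7 = (9 - 572)*(7 - 206) + 441 = -563*(-199) + 441 = 112037 + 441 = 112478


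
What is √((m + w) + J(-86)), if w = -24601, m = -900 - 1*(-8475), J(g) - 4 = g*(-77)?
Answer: 20*I*√26 ≈ 101.98*I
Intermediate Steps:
J(g) = 4 - 77*g (J(g) = 4 + g*(-77) = 4 - 77*g)
m = 7575 (m = -900 + 8475 = 7575)
√((m + w) + J(-86)) = √((7575 - 24601) + (4 - 77*(-86))) = √(-17026 + (4 + 6622)) = √(-17026 + 6626) = √(-10400) = 20*I*√26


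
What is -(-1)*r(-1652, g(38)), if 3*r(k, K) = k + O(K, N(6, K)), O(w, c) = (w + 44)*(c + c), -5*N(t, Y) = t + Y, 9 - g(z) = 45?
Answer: -1556/3 ≈ -518.67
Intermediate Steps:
g(z) = -36 (g(z) = 9 - 1*45 = 9 - 45 = -36)
N(t, Y) = -Y/5 - t/5 (N(t, Y) = -(t + Y)/5 = -(Y + t)/5 = -Y/5 - t/5)
O(w, c) = 2*c*(44 + w) (O(w, c) = (44 + w)*(2*c) = 2*c*(44 + w))
r(k, K) = k/3 + 2*(44 + K)*(-6/5 - K/5)/3 (r(k, K) = (k + 2*(-K/5 - ⅕*6)*(44 + K))/3 = (k + 2*(-K/5 - 6/5)*(44 + K))/3 = (k + 2*(-6/5 - K/5)*(44 + K))/3 = (k + 2*(44 + K)*(-6/5 - K/5))/3 = k/3 + 2*(44 + K)*(-6/5 - K/5)/3)
-(-1)*r(-1652, g(38)) = -(-1)*((⅓)*(-1652) - 2*(6 - 36)*(44 - 36)/15) = -(-1)*(-1652/3 - 2/15*(-30)*8) = -(-1)*(-1652/3 + 32) = -(-1)*(-1556)/3 = -1*1556/3 = -1556/3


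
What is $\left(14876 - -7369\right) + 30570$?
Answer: $52815$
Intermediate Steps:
$\left(14876 - -7369\right) + 30570 = \left(14876 + \left(-4352 + 11721\right)\right) + 30570 = \left(14876 + 7369\right) + 30570 = 22245 + 30570 = 52815$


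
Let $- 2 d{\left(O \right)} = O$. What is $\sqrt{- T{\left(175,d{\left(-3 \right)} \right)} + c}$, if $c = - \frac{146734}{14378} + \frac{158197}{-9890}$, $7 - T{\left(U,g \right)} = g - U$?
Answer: $\frac{i \sqrt{2883230517570}}{118105} \approx 14.377 i$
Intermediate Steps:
$d{\left(O \right)} = - \frac{O}{2}$
$T{\left(U,g \right)} = 7 + U - g$ ($T{\left(U,g \right)} = 7 - \left(g - U\right) = 7 + \left(U - g\right) = 7 + U - g$)
$c = - \frac{6188963}{236210}$ ($c = \left(-146734\right) \frac{1}{14378} + 158197 \left(- \frac{1}{9890}\right) = - \frac{10481}{1027} - \frac{3679}{230} = - \frac{6188963}{236210} \approx -26.201$)
$\sqrt{- T{\left(175,d{\left(-3 \right)} \right)} + c} = \sqrt{- (7 + 175 - \left(- \frac{1}{2}\right) \left(-3\right)) - \frac{6188963}{236210}} = \sqrt{- (7 + 175 - \frac{3}{2}) - \frac{6188963}{236210}} = \sqrt{\left(-1\right) \frac{361}{2} - \frac{6188963}{236210}} = \sqrt{- \frac{361}{2} - \frac{6188963}{236210}} = \sqrt{- \frac{24412434}{118105}} = \frac{i \sqrt{2883230517570}}{118105}$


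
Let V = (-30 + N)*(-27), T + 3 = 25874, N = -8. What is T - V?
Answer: 24845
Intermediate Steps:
T = 25871 (T = -3 + 25874 = 25871)
V = 1026 (V = (-30 - 8)*(-27) = -38*(-27) = 1026)
T - V = 25871 - 1*1026 = 25871 - 1026 = 24845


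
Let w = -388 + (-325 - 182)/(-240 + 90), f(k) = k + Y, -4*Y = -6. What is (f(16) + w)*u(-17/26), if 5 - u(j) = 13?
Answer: 73424/25 ≈ 2937.0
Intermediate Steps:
Y = 3/2 (Y = -1/4*(-6) = 3/2 ≈ 1.5000)
u(j) = -8 (u(j) = 5 - 1*13 = 5 - 13 = -8)
f(k) = 3/2 + k (f(k) = k + 3/2 = 3/2 + k)
w = -19231/50 (w = -388 - 507/(-150) = -388 - 507*(-1/150) = -388 + 169/50 = -19231/50 ≈ -384.62)
(f(16) + w)*u(-17/26) = ((3/2 + 16) - 19231/50)*(-8) = (35/2 - 19231/50)*(-8) = -9178/25*(-8) = 73424/25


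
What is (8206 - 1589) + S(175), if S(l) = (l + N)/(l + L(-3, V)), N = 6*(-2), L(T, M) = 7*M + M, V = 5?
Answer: 1422818/215 ≈ 6617.8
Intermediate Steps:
L(T, M) = 8*M
N = -12
S(l) = (-12 + l)/(40 + l) (S(l) = (l - 12)/(l + 8*5) = (-12 + l)/(l + 40) = (-12 + l)/(40 + l))
(8206 - 1589) + S(175) = (8206 - 1589) + (-12 + 175)/(40 + 175) = 6617 + 163/215 = 1422818/215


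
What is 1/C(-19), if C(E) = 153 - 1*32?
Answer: 1/121 ≈ 0.0082645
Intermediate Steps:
C(E) = 121 (C(E) = 153 - 32 = 121)
1/C(-19) = 1/121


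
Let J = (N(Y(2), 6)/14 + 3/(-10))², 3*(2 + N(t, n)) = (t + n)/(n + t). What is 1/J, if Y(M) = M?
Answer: 11025/1936 ≈ 5.6947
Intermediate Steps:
N(t, n) = -5/3 (N(t, n) = -2 + ((t + n)/(n + t))/3 = -2 + ((n + t)/(n + t))/3 = -2 + (⅓)*1 = -2 + ⅓ = -5/3)
J = 1936/11025 (J = (-5/3/14 + 3/(-10))² = (-5/3*1/14 + 3*(-⅒))² = (-5/42 - 3/10)² = (-44/105)² = 1936/11025 ≈ 0.17560)
1/J = 1/(1936/11025) = 11025/1936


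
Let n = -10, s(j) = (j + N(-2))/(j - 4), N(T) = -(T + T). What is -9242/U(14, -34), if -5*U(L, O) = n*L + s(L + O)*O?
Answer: -69315/244 ≈ -284.08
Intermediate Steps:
N(T) = -2*T
s(j) = (4 + j)/(-4 + j) (s(j) = (j - 2*(-2))/(j - 4) = (j + 4)/(-4 + j) = (4 + j)/(-4 + j))
U(L, O) = 2*L - O*(4 + L + O)/(5*(-4 + L + O)) (U(L, O) = -(-10*L + ((4 + (L + O))/(-4 + (L + O)))*O)/5 = -(-10*L + ((4 + L + O)/(-4 + L + O))*O)/5 = -(-10*L + O*(4 + L + O)/(-4 + L + O))/5 = 2*L - O*(4 + L + O)/(5*(-4 + L + O)))
-9242/U(14, -34) = -9242*(-4 + 14 - 34)/(2*14*(-4 + 14 - 34) - ⅕*(-34)*(4 + 14 - 34)) = -9242*(-24/(2*14*(-24) - ⅕*(-34)*(-16))) = -9242*(-24/(-672 - 544/5)) = -9242/((-1/24*(-3904/5))) = -9242/488/15 = -9242*15/488 = -69315/244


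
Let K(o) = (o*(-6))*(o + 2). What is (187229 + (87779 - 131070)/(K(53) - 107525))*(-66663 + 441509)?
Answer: 8773824174834196/125015 ≈ 7.0182e+10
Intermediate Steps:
K(o) = -6*o*(2 + o) (K(o) = (-6*o)*(2 + o) = -6*o*(2 + o))
(187229 + (87779 - 131070)/(K(53) - 107525))*(-66663 + 441509) = (187229 + (87779 - 131070)/(-6*53*(2 + 53) - 107525))*(-66663 + 441509) = (187229 - 43291/(-6*53*55 - 107525))*374846 = (187229 - 43291/(-17490 - 107525))*374846 = (187229 - 43291/(-125015))*374846 = (187229 - 43291*(-1/125015))*374846 = (187229 + 43291/125015)*374846 = (23406476726/125015)*374846 = 8773824174834196/125015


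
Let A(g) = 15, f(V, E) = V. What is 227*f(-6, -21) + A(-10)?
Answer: -1347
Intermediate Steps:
227*f(-6, -21) + A(-10) = 227*(-6) + 15 = -1362 + 15 = -1347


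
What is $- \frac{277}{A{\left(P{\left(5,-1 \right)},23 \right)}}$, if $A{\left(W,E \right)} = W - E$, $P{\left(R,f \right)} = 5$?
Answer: $\frac{277}{18} \approx 15.389$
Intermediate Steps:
$- \frac{277}{A{\left(P{\left(5,-1 \right)},23 \right)}} = - \frac{277}{5 - 23} = - \frac{277}{-18} = \left(-277\right) \left(- \frac{1}{18}\right) = \frac{277}{18}$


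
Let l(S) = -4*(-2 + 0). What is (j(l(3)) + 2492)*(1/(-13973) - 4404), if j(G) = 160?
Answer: -163196370636/13973 ≈ -1.1679e+7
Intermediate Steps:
l(S) = 8 (l(S) = -4*(-2) = 8)
(j(l(3)) + 2492)*(1/(-13973) - 4404) = (160 + 2492)*(1/(-13973) - 4404) = 2652*(-1/13973 - 4404) = 2652*(-61537093/13973) = -163196370636/13973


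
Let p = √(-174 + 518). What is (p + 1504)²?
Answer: 2262360 + 6016*√86 ≈ 2.3182e+6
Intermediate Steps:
p = 2*√86 (p = √344 = 2*√86 ≈ 18.547)
(p + 1504)² = (2*√86 + 1504)² = (1504 + 2*√86)²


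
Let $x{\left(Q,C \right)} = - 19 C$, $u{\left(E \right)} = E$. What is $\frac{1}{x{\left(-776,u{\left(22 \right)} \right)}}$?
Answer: $- \frac{1}{418} \approx -0.0023923$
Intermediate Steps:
$\frac{1}{x{\left(-776,u{\left(22 \right)} \right)}} = \frac{1}{\left(-19\right) 22} = \frac{1}{-418} = - \frac{1}{418}$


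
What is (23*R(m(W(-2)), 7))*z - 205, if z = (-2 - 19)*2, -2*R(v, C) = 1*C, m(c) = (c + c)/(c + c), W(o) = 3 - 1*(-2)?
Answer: 3176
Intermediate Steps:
W(o) = 5 (W(o) = 3 + 2 = 5)
m(c) = 1 (m(c) = (2*c)/((2*c)) = (2*c)*(1/(2*c)) = 1)
R(v, C) = -C/2
z = -42 (z = -21*2 = -42)
(23*R(m(W(-2)), 7))*z - 205 = (23*(-1/2*7))*(-42) - 205 = (23*(-7/2))*(-42) - 205 = -161/2*(-42) - 205 = 3381 - 205 = 3176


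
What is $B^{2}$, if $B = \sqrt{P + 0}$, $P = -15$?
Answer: $-15$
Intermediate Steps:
$B = i \sqrt{15}$ ($B = \sqrt{-15 + 0} = \sqrt{-15} = i \sqrt{15} \approx 3.873 i$)
$B^{2} = \left(i \sqrt{15}\right)^{2} = -15$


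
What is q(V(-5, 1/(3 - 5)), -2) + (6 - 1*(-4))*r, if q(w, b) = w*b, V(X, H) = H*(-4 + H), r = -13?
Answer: -269/2 ≈ -134.50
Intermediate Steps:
q(w, b) = b*w
q(V(-5, 1/(3 - 5)), -2) + (6 - 1*(-4))*r = -2*(-4 + 1/(3 - 5))/(3 - 5) + (6 - 1*(-4))*(-13) = -2*(-4 + 1/(-2))/(-2) + (6 + 4)*(-13) = -(-1)*(-4 - ½) + 10*(-13) = -(-1)*(-9)/2 - 130 = -2*9/4 - 130 = -9/2 - 130 = -269/2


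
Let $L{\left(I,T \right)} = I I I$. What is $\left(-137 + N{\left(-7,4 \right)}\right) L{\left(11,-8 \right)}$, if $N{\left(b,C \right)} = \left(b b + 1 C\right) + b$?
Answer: $-121121$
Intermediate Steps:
$L{\left(I,T \right)} = I^{3}$ ($L{\left(I,T \right)} = I^{2} I = I^{3}$)
$N{\left(b,C \right)} = C + b + b^{2}$ ($N{\left(b,C \right)} = \left(b^{2} + C\right) + b = \left(C + b^{2}\right) + b = C + b + b^{2}$)
$\left(-137 + N{\left(-7,4 \right)}\right) L{\left(11,-8 \right)} = \left(-137 + \left(4 - 7 + \left(-7\right)^{2}\right)\right) 11^{3} = \left(-137 + \left(4 - 7 + 49\right)\right) 1331 = \left(-137 + 46\right) 1331 = \left(-91\right) 1331 = -121121$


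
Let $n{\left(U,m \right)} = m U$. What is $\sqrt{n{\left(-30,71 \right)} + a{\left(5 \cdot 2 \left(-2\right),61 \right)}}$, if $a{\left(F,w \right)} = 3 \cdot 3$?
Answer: $i \sqrt{2121} \approx 46.054 i$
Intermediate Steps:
$n{\left(U,m \right)} = U m$
$a{\left(F,w \right)} = 9$
$\sqrt{n{\left(-30,71 \right)} + a{\left(5 \cdot 2 \left(-2\right),61 \right)}} = \sqrt{\left(-30\right) 71 + 9} = \sqrt{-2130 + 9} = \sqrt{-2121} = i \sqrt{2121}$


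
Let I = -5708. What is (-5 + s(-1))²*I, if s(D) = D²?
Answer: -91328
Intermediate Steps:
(-5 + s(-1))²*I = (-5 + (-1)²)²*(-5708) = (-5 + 1)²*(-5708) = (-4)²*(-5708) = 16*(-5708) = -91328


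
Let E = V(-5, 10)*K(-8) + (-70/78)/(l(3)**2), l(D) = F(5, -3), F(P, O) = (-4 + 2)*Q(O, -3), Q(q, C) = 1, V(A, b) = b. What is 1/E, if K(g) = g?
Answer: -156/12515 ≈ -0.012465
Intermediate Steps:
F(P, O) = -2 (F(P, O) = (-4 + 2)*1 = -2*1 = -2)
l(D) = -2
E = -12515/156 (E = 10*(-8) + (-70/78)/((-2)**2) = -80 - 70*1/78/4 = -80 - 35/39*1/4 = -80 - 35/156 = -12515/156 ≈ -80.224)
1/E = 1/(-12515/156) = -156/12515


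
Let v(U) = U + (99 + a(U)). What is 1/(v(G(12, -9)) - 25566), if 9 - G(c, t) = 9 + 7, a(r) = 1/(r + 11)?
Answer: -4/101895 ≈ -3.9256e-5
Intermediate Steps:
a(r) = 1/(11 + r)
G(c, t) = -7 (G(c, t) = 9 - (9 + 7) = 9 - 1*16 = 9 - 16 = -7)
v(U) = 99 + U + 1/(11 + U) (v(U) = U + (99 + 1/(11 + U)) = 99 + U + 1/(11 + U))
1/(v(G(12, -9)) - 25566) = 1/((1 + (11 - 7)*(99 - 7))/(11 - 7) - 25566) = 1/((1 + 4*92)/4 - 25566) = 1/((1 + 368)/4 - 25566) = 1/((¼)*369 - 25566) = 1/(369/4 - 25566) = 1/(-101895/4) = -4/101895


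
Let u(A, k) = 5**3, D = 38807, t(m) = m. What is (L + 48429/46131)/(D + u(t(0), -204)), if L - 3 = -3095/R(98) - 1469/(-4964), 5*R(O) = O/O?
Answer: -1180897131351/2971735154896 ≈ -0.39738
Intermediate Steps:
R(O) = 1/5 (R(O) = (O/O)/5 = (1/5)*1 = 1/5)
u(A, k) = 125
L = -76801539/4964 (L = 3 + (-3095/1/5 - 1469/(-4964)) = 3 + (-3095*5 - 1469*(-1/4964)) = 3 + (-15475 + 1469/4964) = 3 - 76816431/4964 = -76801539/4964 ≈ -15472.)
(L + 48429/46131)/(D + u(t(0), -204)) = (-76801539/4964 + 48429/46131)/(38807 + 125) = (-76801539/4964 + 48429*(1/46131))/38932 = (-76801539/4964 + 16143/15377)*(1/38932) = -1180897131351/76331428*1/38932 = -1180897131351/2971735154896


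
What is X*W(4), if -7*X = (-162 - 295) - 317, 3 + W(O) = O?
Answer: 774/7 ≈ 110.57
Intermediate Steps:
W(O) = -3 + O
X = 774/7 (X = -((-162 - 295) - 317)/7 = -(-457 - 317)/7 = -⅐*(-774) = 774/7 ≈ 110.57)
X*W(4) = 774*(-3 + 4)/7 = (774/7)*1 = 774/7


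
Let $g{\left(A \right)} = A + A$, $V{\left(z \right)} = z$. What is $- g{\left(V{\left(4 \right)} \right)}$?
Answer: $-8$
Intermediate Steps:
$g{\left(A \right)} = 2 A$
$- g{\left(V{\left(4 \right)} \right)} = - 2 \cdot 4 = \left(-1\right) 8 = -8$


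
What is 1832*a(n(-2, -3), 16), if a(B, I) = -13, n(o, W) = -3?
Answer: -23816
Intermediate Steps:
1832*a(n(-2, -3), 16) = 1832*(-13) = -23816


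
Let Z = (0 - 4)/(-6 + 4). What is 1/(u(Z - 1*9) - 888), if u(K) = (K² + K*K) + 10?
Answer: -1/780 ≈ -0.0012821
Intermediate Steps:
Z = 2 (Z = -4/(-2) = -4*(-½) = 2)
u(K) = 10 + 2*K² (u(K) = (K² + K²) + 10 = 2*K² + 10 = 10 + 2*K²)
1/(u(Z - 1*9) - 888) = 1/((10 + 2*(2 - 1*9)²) - 888) = 1/((10 + 2*(2 - 9)²) - 888) = 1/((10 + 2*(-7)²) - 888) = 1/((10 + 2*49) - 888) = 1/((10 + 98) - 888) = 1/(108 - 888) = 1/(-780) = -1/780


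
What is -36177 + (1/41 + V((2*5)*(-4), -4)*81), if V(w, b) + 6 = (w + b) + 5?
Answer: -1632701/41 ≈ -39822.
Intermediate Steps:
V(w, b) = -1 + b + w (V(w, b) = -6 + ((w + b) + 5) = -6 + ((b + w) + 5) = -6 + (5 + b + w) = -1 + b + w)
-36177 + (1/41 + V((2*5)*(-4), -4)*81) = -36177 + (1/41 + (-1 - 4 + (2*5)*(-4))*81) = -36177 + (1/41 + (-1 - 4 + 10*(-4))*81) = -36177 + (1/41 + (-1 - 4 - 40)*81) = -36177 + (1/41 - 45*81) = -36177 + (1/41 - 3645) = -36177 - 149444/41 = -1632701/41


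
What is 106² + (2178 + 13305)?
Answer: 26719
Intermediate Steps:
106² + (2178 + 13305) = 11236 + 15483 = 26719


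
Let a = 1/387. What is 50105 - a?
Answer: 19390634/387 ≈ 50105.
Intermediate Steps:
a = 1/387 ≈ 0.0025840
50105 - a = 50105 - 1*1/387 = 50105 - 1/387 = 19390634/387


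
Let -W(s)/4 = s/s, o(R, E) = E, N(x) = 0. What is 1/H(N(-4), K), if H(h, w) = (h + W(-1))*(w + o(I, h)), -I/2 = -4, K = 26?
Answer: -1/104 ≈ -0.0096154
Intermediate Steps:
I = 8 (I = -2*(-4) = 8)
W(s) = -4 (W(s) = -4*s/s = -4*1 = -4)
H(h, w) = (-4 + h)*(h + w) (H(h, w) = (h - 4)*(w + h) = (-4 + h)*(h + w))
1/H(N(-4), K) = 1/(0**2 - 4*0 - 4*26 + 0*26) = 1/(0 + 0 - 104 + 0) = 1/(-104) = -1/104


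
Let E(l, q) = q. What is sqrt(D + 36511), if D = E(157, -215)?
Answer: 2*sqrt(9074) ≈ 190.52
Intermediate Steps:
D = -215
sqrt(D + 36511) = sqrt(-215 + 36511) = sqrt(36296) = 2*sqrt(9074)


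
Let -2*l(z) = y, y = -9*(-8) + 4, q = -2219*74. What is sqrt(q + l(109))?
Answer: 2*I*sqrt(41061) ≈ 405.27*I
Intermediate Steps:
q = -164206
y = 76 (y = 72 + 4 = 76)
l(z) = -38 (l(z) = -1/2*76 = -38)
sqrt(q + l(109)) = sqrt(-164206 - 38) = sqrt(-164244) = 2*I*sqrt(41061)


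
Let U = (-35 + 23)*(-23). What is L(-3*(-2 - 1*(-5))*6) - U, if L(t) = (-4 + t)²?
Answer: 3088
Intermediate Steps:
U = 276 (U = -12*(-23) = 276)
L(-3*(-2 - 1*(-5))*6) - U = (-4 - 3*(-2 - 1*(-5))*6)² - 1*276 = (-4 - 3*(-2 + 5)*6)² - 276 = (-4 - 3*3*6)² - 276 = (-4 - 9*6)² - 276 = (-4 - 54)² - 276 = (-58)² - 276 = 3364 - 276 = 3088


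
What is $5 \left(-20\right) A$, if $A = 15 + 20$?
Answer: $-3500$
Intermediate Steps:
$A = 35$
$5 \left(-20\right) A = 5 \left(-20\right) 35 = \left(-100\right) 35 = -3500$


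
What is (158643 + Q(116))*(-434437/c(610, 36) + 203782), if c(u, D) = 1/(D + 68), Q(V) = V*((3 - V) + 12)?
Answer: -6608433532382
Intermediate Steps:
Q(V) = V*(15 - V)
c(u, D) = 1/(68 + D)
(158643 + Q(116))*(-434437/c(610, 36) + 203782) = (158643 + 116*(15 - 1*116))*(-434437/(1/(68 + 36)) + 203782) = (158643 + 116*(15 - 116))*(-434437/(1/104) + 203782) = (158643 + 116*(-101))*(-434437/1/104 + 203782) = (158643 - 11716)*(-434437*104 + 203782) = 146927*(-45181448 + 203782) = 146927*(-44977666) = -6608433532382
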